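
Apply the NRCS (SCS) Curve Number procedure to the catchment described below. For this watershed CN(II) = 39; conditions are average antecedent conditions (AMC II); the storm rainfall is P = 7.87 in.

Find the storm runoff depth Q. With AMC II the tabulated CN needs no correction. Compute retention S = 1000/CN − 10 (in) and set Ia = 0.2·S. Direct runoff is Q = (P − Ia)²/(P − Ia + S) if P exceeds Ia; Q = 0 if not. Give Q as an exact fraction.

Q = 341991049/310022700 in ≈ 1.103 in

AMC II — tabulated CN = 39 applies directly.
S = 1000/39 − 10 = 610/39 in ≈ 15.641 in
Ia = 0.2·(610/39) = 122/39 in ≈ 3.128 in
Since P=7.870 > Ia=3.128: effective rainfall P−Ia = 18493/3900 in
Q = (18493/3900)²/((18493/3900) + 610/39) = (341991049/15210000)/(79493/3900) = 341991049/310022700 in ≈ 1.103 in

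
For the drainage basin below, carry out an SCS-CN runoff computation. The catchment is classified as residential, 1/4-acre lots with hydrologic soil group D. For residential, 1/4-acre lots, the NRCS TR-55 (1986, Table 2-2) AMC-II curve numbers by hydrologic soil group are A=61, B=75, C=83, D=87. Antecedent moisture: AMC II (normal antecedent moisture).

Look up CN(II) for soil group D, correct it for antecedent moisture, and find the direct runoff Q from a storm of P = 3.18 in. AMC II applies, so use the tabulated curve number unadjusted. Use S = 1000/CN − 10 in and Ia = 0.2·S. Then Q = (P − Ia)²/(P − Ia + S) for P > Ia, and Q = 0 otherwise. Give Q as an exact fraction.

NRCS table: residential, 1/4-acre lots, soil group D → CN(II) = 87
CN(II) = 87; AMC II needs no correction.
S = 1000/87 − 10 = 130/87 in ≈ 1.494 in
Ia = 0.2·(130/87) = 26/87 in ≈ 0.299 in
P − Ia = 3.180 − 0.299 = 12533/4350 ≈ 2.881 in (> 0, runoff occurs)
Q = (12533/4350)²/((12533/4350) + 130/87) = (157076089/18922500)/(19033/4350) = 157076089/82793550 in ≈ 1.897 in

Q = 157076089/82793550 in ≈ 1.897 in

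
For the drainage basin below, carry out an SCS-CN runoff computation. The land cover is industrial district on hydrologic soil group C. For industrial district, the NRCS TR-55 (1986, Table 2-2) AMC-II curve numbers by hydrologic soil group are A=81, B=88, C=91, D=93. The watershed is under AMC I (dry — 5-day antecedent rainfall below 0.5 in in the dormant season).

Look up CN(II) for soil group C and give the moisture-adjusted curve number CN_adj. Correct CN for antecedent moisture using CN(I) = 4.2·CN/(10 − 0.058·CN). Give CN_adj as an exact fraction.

NRCS table: industrial district, soil group C → CN(II) = 91
Dry (AMC I): CN(I) = 4.2·91/(10 − 0.058·91) = (1911/5)/(2361/500) = 63700/787 ≈ 80.940

CN_adj = 63700/787 ≈ 80.940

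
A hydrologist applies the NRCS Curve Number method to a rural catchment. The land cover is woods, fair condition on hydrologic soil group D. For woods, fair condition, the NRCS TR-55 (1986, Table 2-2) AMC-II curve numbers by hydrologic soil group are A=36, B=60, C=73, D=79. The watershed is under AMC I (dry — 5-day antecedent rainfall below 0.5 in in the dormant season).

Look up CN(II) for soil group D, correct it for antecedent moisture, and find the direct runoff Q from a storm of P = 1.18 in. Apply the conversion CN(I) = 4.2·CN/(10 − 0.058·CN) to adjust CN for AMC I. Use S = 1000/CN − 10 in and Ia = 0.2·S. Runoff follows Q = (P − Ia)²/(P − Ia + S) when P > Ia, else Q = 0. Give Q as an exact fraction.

Q = 0 in ≈ 0.000 in

NRCS table: woods, fair condition, soil group D → CN(II) = 79
Dry (AMC I): CN(I) = 4.2·79/(10 − 0.058·79) = (1659/5)/(2709/500) = 7900/129 ≈ 61.240
Retention S: 1000/CN − 10 with CN=61.240 → S = 500/79 ≈ 6.329 in
Initial abstraction Ia = S/5 = (500/79)/5 = 100/79 ≈ 1.266 in
P = 1.180 ≤ Ia = 1.266 in: entire storm abstracted, Q = 0.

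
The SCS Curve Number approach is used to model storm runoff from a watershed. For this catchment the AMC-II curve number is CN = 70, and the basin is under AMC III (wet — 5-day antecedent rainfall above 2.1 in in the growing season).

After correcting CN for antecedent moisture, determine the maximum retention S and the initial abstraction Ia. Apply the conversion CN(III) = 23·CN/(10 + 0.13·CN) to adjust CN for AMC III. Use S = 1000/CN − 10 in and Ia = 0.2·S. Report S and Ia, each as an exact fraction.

S = 300/161 in ≈ 1.863 in; Ia = 60/161 in ≈ 0.373 in

Adjust CN=70 to AMC III: 23·70/(10 + 0.13·70) → 1610 ÷ (191/10) = 16100/191 ≈ 84.293
Max retention: S = 1000/(16100/191) − 10 = 300/161 in (≈ 1.863 in)
Initial abstraction Ia = S/5 = (300/161)/5 = 60/161 ≈ 0.373 in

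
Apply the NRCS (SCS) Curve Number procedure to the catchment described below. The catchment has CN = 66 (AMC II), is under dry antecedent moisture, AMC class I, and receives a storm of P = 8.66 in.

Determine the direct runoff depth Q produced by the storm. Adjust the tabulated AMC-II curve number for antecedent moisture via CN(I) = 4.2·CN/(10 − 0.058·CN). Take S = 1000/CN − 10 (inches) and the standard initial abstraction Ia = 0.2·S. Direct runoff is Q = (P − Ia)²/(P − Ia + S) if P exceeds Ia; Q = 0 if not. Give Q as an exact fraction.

Q = 46254674761/22178390850 in ≈ 2.086 in

Adjust CN=66 to AMC I: 4.2·66/(10 − 0.058·66) → (1386/5) ÷ (1543/250) = 69300/1543 ≈ 44.913
Retention S: 1000/CN − 10 with CN=44.913 → S = 8500/693 ≈ 12.266 in
Ia = 0.2S: 0.2·12.266 = 2.453 in (exactly 1700/693)
Since P=8.660 > Ia=2.453: effective rainfall P−Ia = 215069/34650 in
Q = (215069/34650)²/((215069/34650) + 8500/693) = (46254674761/1200622500)/(640069/34650) = 46254674761/22178390850 in ≈ 2.086 in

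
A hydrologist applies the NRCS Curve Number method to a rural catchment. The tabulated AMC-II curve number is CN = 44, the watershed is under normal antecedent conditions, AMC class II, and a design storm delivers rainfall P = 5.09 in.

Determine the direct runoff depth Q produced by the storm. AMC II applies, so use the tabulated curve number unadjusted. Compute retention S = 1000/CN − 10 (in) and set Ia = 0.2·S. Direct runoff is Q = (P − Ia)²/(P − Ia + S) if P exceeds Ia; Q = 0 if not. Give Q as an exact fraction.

AMC II — tabulated CN = 44 applies directly.
S = 1000/44 − 10 = 140/11 in ≈ 12.727 in
Initial abstraction Ia = S/5 = (140/11)/5 = 28/11 ≈ 2.545 in
P − Ia = 5.090 − 2.545 = 2799/1100 ≈ 2.545 in (> 0, runoff occurs)
Runoff Q = (P−Ia)²/(P−Ia+S) = (2.545)²/(2.545+12.727) = 7834401/18478900 ≈ 0.424 in

Q = 7834401/18478900 in ≈ 0.424 in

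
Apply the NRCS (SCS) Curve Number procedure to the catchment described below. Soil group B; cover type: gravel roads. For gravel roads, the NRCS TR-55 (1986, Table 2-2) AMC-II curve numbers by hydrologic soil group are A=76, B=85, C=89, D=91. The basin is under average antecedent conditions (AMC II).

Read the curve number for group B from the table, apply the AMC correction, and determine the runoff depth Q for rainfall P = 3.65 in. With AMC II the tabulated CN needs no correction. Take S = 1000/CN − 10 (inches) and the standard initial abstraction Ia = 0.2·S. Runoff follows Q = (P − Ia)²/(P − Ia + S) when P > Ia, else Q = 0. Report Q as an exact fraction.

Q = 1256641/585140 in ≈ 2.148 in

NRCS table: gravel roads, soil group B → CN(II) = 85
Average conditions: CN = 85 (no AMC adjustment).
Max retention: S = 1000/85 − 10 = 30/17 in (≈ 1.765 in)
Ia = 0.2·(30/17) = 6/17 in ≈ 0.353 in
Excess rainfall: 3.650 − 0.353 = 3.297 in; P > Ia so Q > 0
Q = (1121/340)²/((1121/340) + 30/17) = (1256641/115600)/(1721/340) = 1256641/585140 in ≈ 2.148 in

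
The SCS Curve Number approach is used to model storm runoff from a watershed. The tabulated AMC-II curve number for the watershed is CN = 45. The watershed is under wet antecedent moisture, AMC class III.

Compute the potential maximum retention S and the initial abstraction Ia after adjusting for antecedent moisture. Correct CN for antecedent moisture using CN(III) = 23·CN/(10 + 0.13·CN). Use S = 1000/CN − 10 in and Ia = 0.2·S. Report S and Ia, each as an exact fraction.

CN(III) from CN(II)=45: (23·45)/(10 + 0.13·45) = 20700/317 ≈ 65.300
Max retention: S = 1000/(20700/317) − 10 = 1100/207 in (≈ 5.314 in)
Initial abstraction Ia = S/5 = (1100/207)/5 = 220/207 ≈ 1.063 in

S = 1100/207 in ≈ 5.314 in; Ia = 220/207 in ≈ 1.063 in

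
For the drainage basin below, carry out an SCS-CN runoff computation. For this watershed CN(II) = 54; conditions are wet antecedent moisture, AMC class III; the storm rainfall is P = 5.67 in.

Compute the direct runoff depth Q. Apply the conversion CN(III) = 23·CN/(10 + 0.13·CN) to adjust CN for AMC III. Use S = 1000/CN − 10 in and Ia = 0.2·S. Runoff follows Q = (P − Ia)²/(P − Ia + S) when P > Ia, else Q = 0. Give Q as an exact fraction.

Q = 177129481/62934300 in ≈ 2.815 in

CN(III) from CN(II)=54: (23·54)/(10 + 0.13·54) = 2700/37 ≈ 72.973
Retention S: 1000/CN − 10 with CN=72.973 → S = 100/27 ≈ 3.704 in
Initial abstraction Ia = S/5 = (100/27)/5 = 20/27 ≈ 0.741 in
Since P=5.670 > Ia=0.741: effective rainfall P−Ia = 13309/2700 in
Q: (13309/2700)² ÷ (23309/2700) = 177129481/62934300 in (≈ 2.815 in)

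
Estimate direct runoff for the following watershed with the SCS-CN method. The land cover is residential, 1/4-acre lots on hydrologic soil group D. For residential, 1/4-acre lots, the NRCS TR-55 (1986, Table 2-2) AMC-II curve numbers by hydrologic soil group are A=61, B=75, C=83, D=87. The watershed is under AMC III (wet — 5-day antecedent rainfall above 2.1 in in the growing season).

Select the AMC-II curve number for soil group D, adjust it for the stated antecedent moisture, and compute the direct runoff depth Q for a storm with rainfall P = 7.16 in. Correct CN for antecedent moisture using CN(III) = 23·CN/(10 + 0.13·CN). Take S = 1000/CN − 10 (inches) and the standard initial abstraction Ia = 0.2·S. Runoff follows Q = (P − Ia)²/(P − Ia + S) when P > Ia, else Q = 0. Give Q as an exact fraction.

NRCS table: residential, 1/4-acre lots, soil group D → CN(II) = 87
CN(III) from CN(II)=87: (23·87)/(10 + 0.13·87) = 200100/2131 ≈ 93.900
Max retention: S = 1000/(200100/2131) − 10 = 1300/2001 in (≈ 0.650 in)
Ia = 0.2·(1300/2001) = 260/2001 in ≈ 0.130 in
Since P=7.160 > Ia=0.130: effective rainfall P−Ia = 351679/50025 in
Runoff Q = (P−Ia)²/(P−Ia+S) = (7.030)²/(7.030+0.650) = 123678119041/19218554475 ≈ 6.435 in

Q = 123678119041/19218554475 in ≈ 6.435 in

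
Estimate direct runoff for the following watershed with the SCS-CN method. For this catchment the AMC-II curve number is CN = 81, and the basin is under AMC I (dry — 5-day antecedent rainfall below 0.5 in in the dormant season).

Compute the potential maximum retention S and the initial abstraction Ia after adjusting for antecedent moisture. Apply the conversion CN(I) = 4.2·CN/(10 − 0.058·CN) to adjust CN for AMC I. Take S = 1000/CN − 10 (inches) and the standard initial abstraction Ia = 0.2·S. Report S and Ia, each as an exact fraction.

Adjust CN=81 to AMC I: 4.2·81/(10 − 0.058·81) → (1701/5) ÷ (2651/500) = 170100/2651 ≈ 64.164
Max retention: S = 1000/(170100/2651) − 10 = 9500/1701 in (≈ 5.585 in)
Initial abstraction Ia = S/5 = (9500/1701)/5 = 1900/1701 ≈ 1.117 in

S = 9500/1701 in ≈ 5.585 in; Ia = 1900/1701 in ≈ 1.117 in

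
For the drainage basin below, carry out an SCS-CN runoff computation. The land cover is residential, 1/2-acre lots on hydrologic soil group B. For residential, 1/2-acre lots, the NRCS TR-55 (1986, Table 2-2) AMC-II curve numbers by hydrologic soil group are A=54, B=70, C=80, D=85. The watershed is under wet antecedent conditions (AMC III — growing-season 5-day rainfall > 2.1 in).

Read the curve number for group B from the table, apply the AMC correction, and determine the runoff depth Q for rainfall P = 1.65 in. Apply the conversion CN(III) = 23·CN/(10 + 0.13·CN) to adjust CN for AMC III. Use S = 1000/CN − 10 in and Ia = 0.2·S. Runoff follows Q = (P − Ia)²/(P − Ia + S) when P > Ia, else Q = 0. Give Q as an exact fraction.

NRCS table: residential, 1/2-acre lots, soil group B → CN(II) = 70
CN(III) from CN(II)=70: (23·70)/(10 + 0.13·70) = 16100/191 ≈ 84.293
Max retention: S = 1000/(16100/191) − 10 = 300/161 in (≈ 1.863 in)
Initial abstraction Ia = S/5 = (300/161)/5 = 60/161 ≈ 0.373 in
P − Ia = 1.650 − 0.373 = 4113/3220 ≈ 1.277 in (> 0, runoff occurs)
Q: (4113/3220)² ÷ (10113/3220) = 5638923/10854620 in (≈ 0.519 in)

Q = 5638923/10854620 in ≈ 0.519 in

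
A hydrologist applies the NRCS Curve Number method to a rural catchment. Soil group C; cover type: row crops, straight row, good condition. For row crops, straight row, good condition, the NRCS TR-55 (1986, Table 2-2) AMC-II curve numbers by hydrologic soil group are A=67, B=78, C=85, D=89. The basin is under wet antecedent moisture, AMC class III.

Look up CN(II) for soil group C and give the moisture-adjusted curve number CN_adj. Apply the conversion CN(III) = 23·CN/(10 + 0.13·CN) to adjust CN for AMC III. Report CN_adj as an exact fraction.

NRCS table: row crops, straight row, good condition, soil group C → CN(II) = 85
CN(III) from CN(II)=85: (23·85)/(10 + 0.13·85) = 39100/421 ≈ 92.874

CN_adj = 39100/421 ≈ 92.874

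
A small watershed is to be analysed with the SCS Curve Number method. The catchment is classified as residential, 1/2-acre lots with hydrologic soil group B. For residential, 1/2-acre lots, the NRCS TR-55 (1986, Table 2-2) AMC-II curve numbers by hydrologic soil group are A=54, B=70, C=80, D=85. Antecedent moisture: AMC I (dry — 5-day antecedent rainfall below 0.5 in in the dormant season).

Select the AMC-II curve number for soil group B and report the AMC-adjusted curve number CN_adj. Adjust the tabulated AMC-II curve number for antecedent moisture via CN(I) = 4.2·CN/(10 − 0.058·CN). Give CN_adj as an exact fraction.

NRCS table: residential, 1/2-acre lots, soil group B → CN(II) = 70
Dry (AMC I): CN(I) = 4.2·70/(10 − 0.058·70) = 294/(297/50) = 4900/99 ≈ 49.495

CN_adj = 4900/99 ≈ 49.495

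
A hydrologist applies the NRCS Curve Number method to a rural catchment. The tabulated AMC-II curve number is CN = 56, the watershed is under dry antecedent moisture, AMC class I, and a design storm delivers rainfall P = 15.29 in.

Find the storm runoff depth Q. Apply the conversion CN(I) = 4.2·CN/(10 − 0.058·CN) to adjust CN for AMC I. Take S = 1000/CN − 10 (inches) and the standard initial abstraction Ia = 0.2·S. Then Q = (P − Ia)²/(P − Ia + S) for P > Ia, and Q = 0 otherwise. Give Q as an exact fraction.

Dry (AMC I): CN(I) = 4.2·56/(10 − 0.058·56) = (1176/5)/(844/125) = 7350/211 ≈ 34.834
Max retention: S = 1000/(7350/211) − 10 = 2750/147 in (≈ 18.707 in)
Initial abstraction Ia = S/5 = (2750/147)/5 = 550/147 ≈ 3.741 in
P − Ia = 15.290 − 3.741 = 169763/14700 ≈ 11.549 in (> 0, runoff occurs)
Q = (169763/14700)²/((169763/14700) + 2750/147) = (28819476169/216090000)/(444763/14700) = 2619952379/594365100 in ≈ 4.408 in

Q = 2619952379/594365100 in ≈ 4.408 in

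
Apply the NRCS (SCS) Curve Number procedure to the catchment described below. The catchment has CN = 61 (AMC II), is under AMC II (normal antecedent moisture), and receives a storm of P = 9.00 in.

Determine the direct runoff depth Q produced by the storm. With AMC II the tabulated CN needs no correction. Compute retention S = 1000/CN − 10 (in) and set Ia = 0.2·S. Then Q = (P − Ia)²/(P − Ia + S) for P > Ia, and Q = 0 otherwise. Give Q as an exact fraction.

Average conditions: CN = 61 (no AMC adjustment).
Max retention: S = 1000/61 − 10 = 390/61 in (≈ 6.393 in)
Initial abstraction Ia = S/5 = (390/61)/5 = 78/61 ≈ 1.279 in
P − Ia = 9.000 − 1.279 = 471/61 ≈ 7.721 in (> 0, runoff occurs)
Q = (471/61)²/((471/61) + 390/61) = (221841/3721)/(861/61) = 73947/17507 in ≈ 4.224 in

Q = 73947/17507 in ≈ 4.224 in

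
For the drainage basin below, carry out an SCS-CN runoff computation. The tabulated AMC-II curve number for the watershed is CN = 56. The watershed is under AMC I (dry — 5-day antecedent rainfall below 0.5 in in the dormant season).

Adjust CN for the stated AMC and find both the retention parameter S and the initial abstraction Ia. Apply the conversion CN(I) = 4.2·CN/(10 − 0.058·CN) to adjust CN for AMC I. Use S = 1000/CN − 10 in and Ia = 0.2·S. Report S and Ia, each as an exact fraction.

Adjust CN=56 to AMC I: 4.2·56/(10 − 0.058·56) → (1176/5) ÷ (844/125) = 7350/211 ≈ 34.834
Max retention: S = 1000/(7350/211) − 10 = 2750/147 in (≈ 18.707 in)
Ia = 0.2·(2750/147) = 550/147 in ≈ 3.741 in

S = 2750/147 in ≈ 18.707 in; Ia = 550/147 in ≈ 3.741 in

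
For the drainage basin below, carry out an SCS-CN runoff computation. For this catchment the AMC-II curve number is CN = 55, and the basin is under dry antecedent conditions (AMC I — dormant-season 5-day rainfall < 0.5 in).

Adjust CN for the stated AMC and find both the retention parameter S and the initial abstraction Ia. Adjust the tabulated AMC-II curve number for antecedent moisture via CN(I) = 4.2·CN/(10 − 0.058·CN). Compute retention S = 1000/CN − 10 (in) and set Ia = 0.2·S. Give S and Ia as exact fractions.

S = 1500/77 in ≈ 19.481 in; Ia = 300/77 in ≈ 3.896 in

Adjust CN=55 to AMC I: 4.2·55/(10 − 0.058·55) → 231 ÷ (681/100) = 7700/227 ≈ 33.921
Max retention: S = 1000/(7700/227) − 10 = 1500/77 in (≈ 19.481 in)
Initial abstraction Ia = S/5 = (1500/77)/5 = 300/77 ≈ 3.896 in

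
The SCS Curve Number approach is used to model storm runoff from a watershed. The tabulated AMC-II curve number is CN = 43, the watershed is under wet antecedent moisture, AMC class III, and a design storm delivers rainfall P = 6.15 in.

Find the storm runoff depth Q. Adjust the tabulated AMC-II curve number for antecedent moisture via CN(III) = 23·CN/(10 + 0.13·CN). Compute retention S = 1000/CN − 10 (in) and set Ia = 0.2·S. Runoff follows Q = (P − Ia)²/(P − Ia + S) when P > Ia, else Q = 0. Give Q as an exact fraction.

Adjust CN=43 to AMC III: 23·43/(10 + 0.13·43) → 989 ÷ (1559/100) = 98900/1559 ≈ 63.438
Retention S: 1000/CN − 10 with CN=63.438 → S = 5700/989 ≈ 5.763 in
Initial abstraction Ia = S/5 = (5700/989)/5 = 1140/989 ≈ 1.153 in
P − Ia = 6.150 − 1.153 = 98847/19780 ≈ 4.997 in (> 0, runoff occurs)
Q = (98847/19780)²/((98847/19780) + 5700/989) = (9770729409/391248400)/(212847/19780) = 3256909803/1403371220 in ≈ 2.321 in

Q = 3256909803/1403371220 in ≈ 2.321 in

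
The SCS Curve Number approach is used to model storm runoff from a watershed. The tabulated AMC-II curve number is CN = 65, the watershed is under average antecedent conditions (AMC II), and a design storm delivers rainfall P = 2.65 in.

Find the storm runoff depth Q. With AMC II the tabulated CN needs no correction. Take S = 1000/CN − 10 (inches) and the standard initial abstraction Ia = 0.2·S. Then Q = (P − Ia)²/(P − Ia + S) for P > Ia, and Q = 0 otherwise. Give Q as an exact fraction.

Q = 167281/470340 in ≈ 0.356 in

Average conditions: CN = 65 (no AMC adjustment).
Retention S: 1000/CN − 10 with CN=65.000 → S = 70/13 ≈ 5.385 in
Ia = 0.2·(70/13) = 14/13 in ≈ 1.077 in
P − Ia = 2.650 − 1.077 = 409/260 ≈ 1.573 in (> 0, runoff occurs)
Q = (409/260)²/((409/260) + 70/13) = (167281/67600)/(1809/260) = 167281/470340 in ≈ 0.356 in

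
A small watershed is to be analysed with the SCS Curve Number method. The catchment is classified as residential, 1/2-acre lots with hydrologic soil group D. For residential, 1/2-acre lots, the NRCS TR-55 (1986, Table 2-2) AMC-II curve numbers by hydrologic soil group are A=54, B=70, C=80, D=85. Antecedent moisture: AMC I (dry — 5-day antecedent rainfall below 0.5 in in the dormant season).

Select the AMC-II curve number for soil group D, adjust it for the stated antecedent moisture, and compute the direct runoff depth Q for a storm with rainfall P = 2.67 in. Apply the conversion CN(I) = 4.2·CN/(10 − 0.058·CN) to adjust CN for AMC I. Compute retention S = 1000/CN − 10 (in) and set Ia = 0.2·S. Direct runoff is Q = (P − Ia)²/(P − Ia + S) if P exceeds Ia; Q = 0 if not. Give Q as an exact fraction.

NRCS table: residential, 1/2-acre lots, soil group D → CN(II) = 85
Dry (AMC I): CN(I) = 4.2·85/(10 − 0.058·85) = 357/(507/100) = 11900/169 ≈ 70.414
Max retention: S = 1000/(11900/169) − 10 = 500/119 in (≈ 4.202 in)
Initial abstraction Ia = S/5 = (500/119)/5 = 100/119 ≈ 0.840 in
Excess rainfall: 2.670 − 0.840 = 1.830 in; P > Ia so Q > 0
Q = (21773/11900)²/((21773/11900) + 500/119) = (474063529/141610000)/(71773/11900) = 474063529/854098700 in ≈ 0.555 in

Q = 474063529/854098700 in ≈ 0.555 in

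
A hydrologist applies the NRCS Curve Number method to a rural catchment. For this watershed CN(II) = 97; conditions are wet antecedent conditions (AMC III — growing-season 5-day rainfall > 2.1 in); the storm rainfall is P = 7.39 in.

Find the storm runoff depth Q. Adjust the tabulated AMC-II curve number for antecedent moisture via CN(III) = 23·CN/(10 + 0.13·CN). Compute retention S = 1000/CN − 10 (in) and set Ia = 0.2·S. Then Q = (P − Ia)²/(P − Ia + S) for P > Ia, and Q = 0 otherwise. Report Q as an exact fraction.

CN(III) from CN(II)=97: (23·97)/(10 + 0.13·97) = 223100/2261 ≈ 98.673
Retention S: 1000/CN − 10 with CN=98.673 → S = 300/2231 ≈ 0.134 in
Ia = 0.2·(300/2231) = 60/2231 in ≈ 0.027 in
Excess rainfall: 7.390 − 0.027 = 7.363 in; P > Ia so Q > 0
Q = (1642709/223100)²/((1642709/223100) + 300/2231) = (2698492858681/49773610000)/(1672709/223100) = 2698492858681/373181377900 in ≈ 7.231 in

Q = 2698492858681/373181377900 in ≈ 7.231 in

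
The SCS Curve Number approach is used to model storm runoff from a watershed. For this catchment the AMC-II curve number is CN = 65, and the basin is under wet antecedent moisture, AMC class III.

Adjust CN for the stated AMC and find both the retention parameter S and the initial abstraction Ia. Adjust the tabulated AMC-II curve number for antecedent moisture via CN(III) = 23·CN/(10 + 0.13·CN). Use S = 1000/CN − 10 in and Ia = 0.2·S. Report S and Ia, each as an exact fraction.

S = 700/299 in ≈ 2.341 in; Ia = 140/299 in ≈ 0.468 in

Adjust CN=65 to AMC III: 23·65/(10 + 0.13·65) → 1495 ÷ (369/20) = 29900/369 ≈ 81.030
S = 1000/(29900/369) − 10 = 700/299 in ≈ 2.341 in
Ia = 0.2·(700/299) = 140/299 in ≈ 0.468 in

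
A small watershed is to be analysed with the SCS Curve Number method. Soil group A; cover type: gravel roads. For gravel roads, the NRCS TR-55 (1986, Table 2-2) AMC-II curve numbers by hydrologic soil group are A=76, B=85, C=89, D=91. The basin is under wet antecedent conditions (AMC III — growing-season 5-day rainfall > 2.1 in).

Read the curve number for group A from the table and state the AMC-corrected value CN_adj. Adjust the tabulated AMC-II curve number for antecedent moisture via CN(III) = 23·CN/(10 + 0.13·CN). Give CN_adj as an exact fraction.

CN_adj = 43700/497 ≈ 87.928

NRCS table: gravel roads, soil group A → CN(II) = 76
Adjust CN=76 to AMC III: 23·76/(10 + 0.13·76) → 1748 ÷ (497/25) = 43700/497 ≈ 87.928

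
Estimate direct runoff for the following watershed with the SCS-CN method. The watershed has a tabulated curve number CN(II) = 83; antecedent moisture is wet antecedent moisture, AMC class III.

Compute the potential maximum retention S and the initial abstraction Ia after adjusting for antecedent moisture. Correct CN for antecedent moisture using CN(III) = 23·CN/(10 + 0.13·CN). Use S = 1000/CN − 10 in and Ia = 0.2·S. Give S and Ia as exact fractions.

S = 1700/1909 in ≈ 0.891 in; Ia = 340/1909 in ≈ 0.178 in

CN(III) from CN(II)=83: (23·83)/(10 + 0.13·83) = 190900/2079 ≈ 91.823
Retention S: 1000/CN − 10 with CN=91.823 → S = 1700/1909 ≈ 0.891 in
Ia = 0.2S: 0.2·0.891 = 0.178 in (exactly 340/1909)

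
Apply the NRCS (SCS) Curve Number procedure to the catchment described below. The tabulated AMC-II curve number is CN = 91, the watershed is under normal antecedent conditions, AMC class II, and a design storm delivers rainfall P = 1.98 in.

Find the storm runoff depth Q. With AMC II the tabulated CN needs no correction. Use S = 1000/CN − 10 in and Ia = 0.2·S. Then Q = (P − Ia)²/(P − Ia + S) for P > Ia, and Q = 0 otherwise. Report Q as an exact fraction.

Q = 2435403/2124850 in ≈ 1.146 in

AMC II — tabulated CN = 91 applies directly.
Max retention: S = 1000/91 − 10 = 90/91 in (≈ 0.989 in)
Ia = 0.2·(90/91) = 18/91 in ≈ 0.198 in
P − Ia = 1.980 − 0.198 = 8109/4550 ≈ 1.782 in (> 0, runoff occurs)
Q = (8109/4550)²/((8109/4550) + 90/91) = (65755881/20702500)/(12609/4550) = 2435403/2124850 in ≈ 1.146 in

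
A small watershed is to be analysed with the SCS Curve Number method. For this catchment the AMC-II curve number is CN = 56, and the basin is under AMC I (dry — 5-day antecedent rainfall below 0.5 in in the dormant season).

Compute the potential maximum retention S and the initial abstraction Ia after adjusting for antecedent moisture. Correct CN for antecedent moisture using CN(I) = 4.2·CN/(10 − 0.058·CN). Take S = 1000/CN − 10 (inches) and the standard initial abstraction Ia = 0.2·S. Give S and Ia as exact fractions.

S = 2750/147 in ≈ 18.707 in; Ia = 550/147 in ≈ 3.741 in

CN(I) from CN(II)=56: (4.2·56)/(10 − 0.058·56) = 7350/211 ≈ 34.834
Max retention: S = 1000/(7350/211) − 10 = 2750/147 in (≈ 18.707 in)
Ia = 0.2S: 0.2·18.707 = 3.741 in (exactly 550/147)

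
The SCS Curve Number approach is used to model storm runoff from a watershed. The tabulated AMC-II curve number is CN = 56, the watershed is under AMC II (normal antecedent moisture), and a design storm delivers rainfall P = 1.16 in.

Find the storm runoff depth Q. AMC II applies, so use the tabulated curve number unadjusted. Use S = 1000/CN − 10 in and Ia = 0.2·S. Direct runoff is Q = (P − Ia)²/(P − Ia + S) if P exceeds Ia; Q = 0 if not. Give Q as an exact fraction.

Q = 0 in ≈ 0.000 in

CN(II) = 56; AMC II needs no correction.
S = 1000/56 − 10 = 55/7 in ≈ 7.857 in
Initial abstraction Ia = S/5 = (55/7)/5 = 11/7 ≈ 1.571 in
P = 1.160 ≤ Ia = 1.571 in: entire storm abstracted, Q = 0.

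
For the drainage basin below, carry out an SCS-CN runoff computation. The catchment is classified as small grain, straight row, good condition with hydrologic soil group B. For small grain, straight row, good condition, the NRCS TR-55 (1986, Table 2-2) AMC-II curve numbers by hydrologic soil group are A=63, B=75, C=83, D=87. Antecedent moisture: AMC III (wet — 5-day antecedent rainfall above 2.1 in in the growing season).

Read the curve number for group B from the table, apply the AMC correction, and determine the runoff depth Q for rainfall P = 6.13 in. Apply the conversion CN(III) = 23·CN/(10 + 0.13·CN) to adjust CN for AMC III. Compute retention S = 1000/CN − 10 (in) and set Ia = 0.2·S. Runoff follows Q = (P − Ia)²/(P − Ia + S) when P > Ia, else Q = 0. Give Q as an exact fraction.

NRCS table: small grain, straight row, good condition, soil group B → CN(II) = 75
CN(III) from CN(II)=75: (23·75)/(10 + 0.13·75) = 6900/79 ≈ 87.342
Max retention: S = 1000/(6900/79) − 10 = 100/69 in (≈ 1.449 in)
Ia = 0.2S: 0.2·1.449 = 0.290 in (exactly 20/69)
Since P=6.130 > Ia=0.290: effective rainfall P−Ia = 40297/6900 in
Q = (40297/6900)²/((40297/6900) + 100/69) = (1623848209/47610000)/(50297/6900) = 1623848209/347049300 in ≈ 4.679 in

Q = 1623848209/347049300 in ≈ 4.679 in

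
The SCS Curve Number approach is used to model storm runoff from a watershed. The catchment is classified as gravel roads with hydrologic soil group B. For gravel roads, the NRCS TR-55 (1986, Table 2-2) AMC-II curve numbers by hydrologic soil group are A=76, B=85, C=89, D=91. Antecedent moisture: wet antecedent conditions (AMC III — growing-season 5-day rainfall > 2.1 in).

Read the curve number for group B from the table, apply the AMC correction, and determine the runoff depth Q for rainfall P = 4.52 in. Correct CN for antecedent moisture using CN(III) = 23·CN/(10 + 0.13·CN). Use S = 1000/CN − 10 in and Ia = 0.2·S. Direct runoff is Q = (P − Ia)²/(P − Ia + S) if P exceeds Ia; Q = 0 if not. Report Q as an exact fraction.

NRCS table: gravel roads, soil group B → CN(II) = 85
Adjust CN=85 to AMC III: 23·85/(10 + 0.13·85) → 1955 ÷ (421/20) = 39100/421 ≈ 92.874
Max retention: S = 1000/(39100/421) − 10 = 300/391 in (≈ 0.767 in)
Initial abstraction Ia = S/5 = (300/391)/5 = 60/391 ≈ 0.153 in
Excess rainfall: 4.520 − 0.153 = 4.367 in; P > Ia so Q > 0
Runoff Q = (P−Ia)²/(P−Ia+S) = (4.367)²/(4.367+0.767) = 1821838489/490538825 ≈ 3.714 in

Q = 1821838489/490538825 in ≈ 3.714 in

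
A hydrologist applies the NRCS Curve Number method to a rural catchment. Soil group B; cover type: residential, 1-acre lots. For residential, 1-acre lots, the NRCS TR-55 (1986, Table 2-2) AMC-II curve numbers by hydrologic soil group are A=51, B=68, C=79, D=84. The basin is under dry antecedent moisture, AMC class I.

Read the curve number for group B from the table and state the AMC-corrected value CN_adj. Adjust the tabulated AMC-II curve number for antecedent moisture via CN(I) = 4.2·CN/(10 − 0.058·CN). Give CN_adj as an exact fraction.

NRCS table: residential, 1-acre lots, soil group B → CN(II) = 68
CN(I) from CN(II)=68: (4.2·68)/(10 − 0.058·68) = 35700/757 ≈ 47.160

CN_adj = 35700/757 ≈ 47.160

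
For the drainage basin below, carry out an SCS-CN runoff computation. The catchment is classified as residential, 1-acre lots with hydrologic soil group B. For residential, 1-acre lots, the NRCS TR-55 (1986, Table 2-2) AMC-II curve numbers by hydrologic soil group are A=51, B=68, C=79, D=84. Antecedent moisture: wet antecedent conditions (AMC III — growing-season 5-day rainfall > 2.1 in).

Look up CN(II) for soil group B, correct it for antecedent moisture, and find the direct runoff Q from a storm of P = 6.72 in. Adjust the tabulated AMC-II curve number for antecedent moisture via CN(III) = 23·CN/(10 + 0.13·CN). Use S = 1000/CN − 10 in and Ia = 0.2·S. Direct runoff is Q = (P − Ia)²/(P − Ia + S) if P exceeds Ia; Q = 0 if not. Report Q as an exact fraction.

NRCS table: residential, 1-acre lots, soil group B → CN(II) = 68
Wet (AMC III): CN(III) = 23·68/(10 + 0.13·68) = 1564/(471/25) = 39100/471 ≈ 83.015
S = 1000/(39100/471) − 10 = 800/391 in ≈ 2.046 in
Initial abstraction Ia = S/5 = (800/391)/5 = 160/391 ≈ 0.409 in
P − Ia = 6.720 − 0.409 = 61688/9775 ≈ 6.311 in (> 0, runoff occurs)
Q: (61688/9775)² ÷ (81688/9775) = 475676168/99812525 in (≈ 4.766 in)

Q = 475676168/99812525 in ≈ 4.766 in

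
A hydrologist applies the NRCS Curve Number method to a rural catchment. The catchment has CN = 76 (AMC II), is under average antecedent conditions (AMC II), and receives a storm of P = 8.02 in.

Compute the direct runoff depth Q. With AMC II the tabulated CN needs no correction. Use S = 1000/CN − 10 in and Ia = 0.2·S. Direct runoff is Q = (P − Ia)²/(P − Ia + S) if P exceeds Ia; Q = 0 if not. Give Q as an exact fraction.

AMC II — tabulated CN = 76 applies directly.
Max retention: S = 1000/76 − 10 = 60/19 in (≈ 3.158 in)
Ia = 0.2·(60/19) = 12/19 in ≈ 0.632 in
P − Ia = 8.020 − 0.632 = 7019/950 ≈ 7.388 in (> 0, runoff occurs)
Q: (7019/950)² ÷ (10019/950) = 49266361/9518050 in (≈ 5.176 in)

Q = 49266361/9518050 in ≈ 5.176 in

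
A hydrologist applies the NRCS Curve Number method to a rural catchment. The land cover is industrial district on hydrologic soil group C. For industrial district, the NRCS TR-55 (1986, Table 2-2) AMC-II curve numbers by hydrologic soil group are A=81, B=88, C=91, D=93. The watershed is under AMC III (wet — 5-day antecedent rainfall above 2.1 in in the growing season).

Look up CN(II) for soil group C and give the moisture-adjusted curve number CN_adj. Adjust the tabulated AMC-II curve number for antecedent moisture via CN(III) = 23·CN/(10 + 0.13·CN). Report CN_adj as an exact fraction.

CN_adj = 209300/2183 ≈ 95.877

NRCS table: industrial district, soil group C → CN(II) = 91
CN(III) from CN(II)=91: (23·91)/(10 + 0.13·91) = 209300/2183 ≈ 95.877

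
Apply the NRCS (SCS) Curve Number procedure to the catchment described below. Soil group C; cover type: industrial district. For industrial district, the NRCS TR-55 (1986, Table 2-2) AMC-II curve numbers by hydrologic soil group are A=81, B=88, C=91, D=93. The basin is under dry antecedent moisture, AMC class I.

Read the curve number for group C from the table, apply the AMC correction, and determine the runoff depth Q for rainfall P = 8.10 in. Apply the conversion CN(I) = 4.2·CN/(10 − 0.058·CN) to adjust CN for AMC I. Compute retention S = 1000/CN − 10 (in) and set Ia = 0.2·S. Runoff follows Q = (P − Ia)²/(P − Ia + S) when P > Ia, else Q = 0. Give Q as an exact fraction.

Q = 787222803/135037630 in ≈ 5.830 in

NRCS table: industrial district, soil group C → CN(II) = 91
Adjust CN=91 to AMC I: 4.2·91/(10 − 0.058·91) → (1911/5) ÷ (2361/500) = 63700/787 ≈ 80.940
Retention S: 1000/CN − 10 with CN=80.940 → S = 1500/637 ≈ 2.355 in
Ia = 0.2S: 0.2·2.355 = 0.471 in (exactly 300/637)
P − Ia = 8.100 − 0.471 = 48597/6370 ≈ 7.629 in (> 0, runoff occurs)
Q: (48597/6370)² ÷ (63597/6370) = 787222803/135037630 in (≈ 5.830 in)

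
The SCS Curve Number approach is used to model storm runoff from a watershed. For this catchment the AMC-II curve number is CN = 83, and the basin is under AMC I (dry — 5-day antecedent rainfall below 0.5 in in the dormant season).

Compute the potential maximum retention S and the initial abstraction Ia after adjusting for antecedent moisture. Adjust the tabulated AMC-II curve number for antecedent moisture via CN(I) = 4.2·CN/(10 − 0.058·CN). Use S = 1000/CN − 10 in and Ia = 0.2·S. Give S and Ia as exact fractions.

S = 8500/1743 in ≈ 4.877 in; Ia = 1700/1743 in ≈ 0.975 in

Dry (AMC I): CN(I) = 4.2·83/(10 − 0.058·83) = (1743/5)/(2593/500) = 174300/2593 ≈ 67.219
S = 1000/(174300/2593) − 10 = 8500/1743 in ≈ 4.877 in
Initial abstraction Ia = S/5 = (8500/1743)/5 = 1700/1743 ≈ 0.975 in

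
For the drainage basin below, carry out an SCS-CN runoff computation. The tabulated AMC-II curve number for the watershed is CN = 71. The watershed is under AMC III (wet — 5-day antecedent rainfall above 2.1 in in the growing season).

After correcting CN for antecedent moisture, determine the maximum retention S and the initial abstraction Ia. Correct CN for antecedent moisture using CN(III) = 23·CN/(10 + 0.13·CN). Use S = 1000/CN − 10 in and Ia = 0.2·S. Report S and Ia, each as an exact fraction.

S = 2900/1633 in ≈ 1.776 in; Ia = 580/1633 in ≈ 0.355 in

CN(III) from CN(II)=71: (23·71)/(10 + 0.13·71) = 163300/1923 ≈ 84.919
Retention S: 1000/CN − 10 with CN=84.919 → S = 2900/1633 ≈ 1.776 in
Initial abstraction Ia = S/5 = (2900/1633)/5 = 580/1633 ≈ 0.355 in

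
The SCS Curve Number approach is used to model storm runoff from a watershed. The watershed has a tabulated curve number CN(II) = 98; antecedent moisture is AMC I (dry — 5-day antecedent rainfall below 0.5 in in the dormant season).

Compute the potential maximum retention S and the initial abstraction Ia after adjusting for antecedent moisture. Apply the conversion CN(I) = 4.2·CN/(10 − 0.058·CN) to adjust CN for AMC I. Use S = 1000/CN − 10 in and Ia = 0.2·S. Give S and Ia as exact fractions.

S = 500/1029 in ≈ 0.486 in; Ia = 100/1029 in ≈ 0.097 in

Dry (AMC I): CN(I) = 4.2·98/(10 − 0.058·98) = (2058/5)/(1079/250) = 102900/1079 ≈ 95.366
S = 1000/(102900/1079) − 10 = 500/1029 in ≈ 0.486 in
Initial abstraction Ia = S/5 = (500/1029)/5 = 100/1029 ≈ 0.097 in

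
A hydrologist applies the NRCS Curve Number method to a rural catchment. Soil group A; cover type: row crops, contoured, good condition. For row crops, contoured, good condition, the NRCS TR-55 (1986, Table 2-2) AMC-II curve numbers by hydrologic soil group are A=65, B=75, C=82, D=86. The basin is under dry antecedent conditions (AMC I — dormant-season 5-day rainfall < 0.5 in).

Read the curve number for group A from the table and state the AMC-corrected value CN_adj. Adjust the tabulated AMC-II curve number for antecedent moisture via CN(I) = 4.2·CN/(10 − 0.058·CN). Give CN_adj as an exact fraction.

CN_adj = 3900/89 ≈ 43.820

NRCS table: row crops, contoured, good condition, soil group A → CN(II) = 65
CN(I) from CN(II)=65: (4.2·65)/(10 − 0.058·65) = 3900/89 ≈ 43.820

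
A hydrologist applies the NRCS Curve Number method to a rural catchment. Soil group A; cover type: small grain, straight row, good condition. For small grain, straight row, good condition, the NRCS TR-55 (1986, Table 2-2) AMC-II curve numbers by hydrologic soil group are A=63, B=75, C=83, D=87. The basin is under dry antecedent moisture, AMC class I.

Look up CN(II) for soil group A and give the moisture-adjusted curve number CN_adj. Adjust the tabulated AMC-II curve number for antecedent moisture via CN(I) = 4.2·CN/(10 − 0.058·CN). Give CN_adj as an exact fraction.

CN_adj = 132300/3173 ≈ 41.696

NRCS table: small grain, straight row, good condition, soil group A → CN(II) = 63
CN(I) from CN(II)=63: (4.2·63)/(10 − 0.058·63) = 132300/3173 ≈ 41.696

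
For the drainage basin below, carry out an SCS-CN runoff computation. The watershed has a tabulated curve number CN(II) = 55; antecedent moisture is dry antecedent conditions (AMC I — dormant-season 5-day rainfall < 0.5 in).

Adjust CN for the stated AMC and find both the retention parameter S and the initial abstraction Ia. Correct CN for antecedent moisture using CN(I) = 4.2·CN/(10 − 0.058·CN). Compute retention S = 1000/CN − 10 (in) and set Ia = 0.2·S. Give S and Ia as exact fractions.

CN(I) from CN(II)=55: (4.2·55)/(10 − 0.058·55) = 7700/227 ≈ 33.921
S = 1000/(7700/227) − 10 = 1500/77 in ≈ 19.481 in
Ia = 0.2S: 0.2·19.481 = 3.896 in (exactly 300/77)

S = 1500/77 in ≈ 19.481 in; Ia = 300/77 in ≈ 3.896 in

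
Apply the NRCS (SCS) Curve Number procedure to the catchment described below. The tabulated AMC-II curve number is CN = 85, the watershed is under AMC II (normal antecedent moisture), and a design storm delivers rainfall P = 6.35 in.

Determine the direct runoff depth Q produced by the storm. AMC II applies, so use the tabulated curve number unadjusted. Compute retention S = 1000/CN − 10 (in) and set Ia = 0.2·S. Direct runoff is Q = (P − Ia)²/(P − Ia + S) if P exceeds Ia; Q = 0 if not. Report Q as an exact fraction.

Average conditions: CN = 85 (no AMC adjustment).
S = 1000/85 − 10 = 30/17 in ≈ 1.765 in
Ia = 0.2·(30/17) = 6/17 in ≈ 0.353 in
Excess rainfall: 6.350 − 0.353 = 5.997 in; P > Ia so Q > 0
Q: (2039/340)² ÷ (2639/340) = 4157521/897260 in (≈ 4.634 in)

Q = 4157521/897260 in ≈ 4.634 in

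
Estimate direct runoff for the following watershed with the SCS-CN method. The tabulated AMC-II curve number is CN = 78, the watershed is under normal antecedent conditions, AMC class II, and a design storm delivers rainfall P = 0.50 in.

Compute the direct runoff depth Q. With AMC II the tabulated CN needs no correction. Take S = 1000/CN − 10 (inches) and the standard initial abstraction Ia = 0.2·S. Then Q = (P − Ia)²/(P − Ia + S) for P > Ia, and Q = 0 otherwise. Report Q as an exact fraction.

CN(II) = 78; AMC II needs no correction.
Retention S: 1000/CN − 10 with CN=78.000 → S = 110/39 ≈ 2.821 in
Initial abstraction Ia = S/5 = (110/39)/5 = 22/39 ≈ 0.564 in
P = 0.500 ≤ Ia = 0.564 in: entire storm abstracted, Q = 0.

Q = 0 in ≈ 0.000 in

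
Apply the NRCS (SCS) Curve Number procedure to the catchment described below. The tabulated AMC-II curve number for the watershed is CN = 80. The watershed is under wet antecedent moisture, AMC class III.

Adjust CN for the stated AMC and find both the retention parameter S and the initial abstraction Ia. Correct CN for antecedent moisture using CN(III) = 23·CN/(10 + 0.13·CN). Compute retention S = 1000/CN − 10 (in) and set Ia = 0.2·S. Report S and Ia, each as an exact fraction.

S = 25/23 in ≈ 1.087 in; Ia = 5/23 in ≈ 0.217 in

Adjust CN=80 to AMC III: 23·80/(10 + 0.13·80) → 1840 ÷ (102/5) = 4600/51 ≈ 90.196
Max retention: S = 1000/(4600/51) − 10 = 25/23 in (≈ 1.087 in)
Initial abstraction Ia = S/5 = (25/23)/5 = 5/23 ≈ 0.217 in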